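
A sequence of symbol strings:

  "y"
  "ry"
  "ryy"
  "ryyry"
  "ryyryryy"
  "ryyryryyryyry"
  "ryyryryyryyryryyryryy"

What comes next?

ryyryryyryyryryyryryyryyryryyryyry

This is a Fibonacci-style word recurrence s(k) = s(k−1)·s(k−2): e.g. ry·y = ryy.
So term 8 is ryyryryyryyryryyryryy·ryyryryyryyry.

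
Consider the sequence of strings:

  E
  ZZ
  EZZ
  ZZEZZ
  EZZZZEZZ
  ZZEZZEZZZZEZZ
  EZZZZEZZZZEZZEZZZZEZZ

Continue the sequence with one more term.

ZZEZZEZZZZEZZEZZZZEZZZZEZZEZZZZEZZ

This is a Fibonacci-style word recurrence s(k) = s(k−2)·s(k−1): e.g. E·ZZ = EZZ.
So term 8 is ZZEZZEZZZZEZZ·EZZZZEZZZZEZZEZZZZEZZ.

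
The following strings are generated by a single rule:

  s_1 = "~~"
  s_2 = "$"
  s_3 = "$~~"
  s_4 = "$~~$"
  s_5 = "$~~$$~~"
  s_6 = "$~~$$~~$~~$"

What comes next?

$~~$$~~$~~$$~~$$~~

This is a Fibonacci-style word recurrence s(k) = s(k−1)·s(k−2): e.g. $·~~ = $~~.
Continuing: $~~$$~~$~~$ · $~~$$~~ gives term 7.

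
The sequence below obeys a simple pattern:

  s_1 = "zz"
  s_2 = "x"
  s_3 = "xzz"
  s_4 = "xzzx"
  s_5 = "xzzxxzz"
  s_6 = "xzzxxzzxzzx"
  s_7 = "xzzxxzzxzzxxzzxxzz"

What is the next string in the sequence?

This is a Fibonacci-style word recurrence s(k) = s(k−1)·s(k−2): e.g. x·zz = xzz.
Continuing: xzzxxzzxzzxxzzxxzz · xzzxxzzxzzx gives term 8.

xzzxxzzxzzxxzzxxzzxzzxxzzxzzx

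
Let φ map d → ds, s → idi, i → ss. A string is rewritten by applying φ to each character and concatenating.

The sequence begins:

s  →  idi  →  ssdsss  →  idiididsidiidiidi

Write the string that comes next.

φ(idiididsidiidiidi) expands symbol-by-symbol to ss ds ss ss ds ss ds idi ss ds ss ss ds ss ss ds ss; joining the 17 pieces gives the next term.

ssdsssssdsssdsidissdsssssdsssssdsss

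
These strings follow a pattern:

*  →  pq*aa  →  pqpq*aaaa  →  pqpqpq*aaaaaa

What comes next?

Every step adds pq to the front and aa to the end of the previous string.
Applying this once more to pqpqpq*aaaaaa:

pqpqpqpq*aaaaaaaa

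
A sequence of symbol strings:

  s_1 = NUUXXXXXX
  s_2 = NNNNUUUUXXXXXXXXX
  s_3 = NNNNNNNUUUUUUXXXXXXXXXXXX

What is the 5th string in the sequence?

Reading off run lengths: N runs 1, 4, 7; U runs 2, 4, 6; X runs 6, 9, 12 — each is linear in n (n = 1, 2, …).
For term 5, n = 5, so the run lengths are 13, 10, 18.

NNNNNNNNNNNNNUUUUUUUUUUXXXXXXXXXXXXXXXXXX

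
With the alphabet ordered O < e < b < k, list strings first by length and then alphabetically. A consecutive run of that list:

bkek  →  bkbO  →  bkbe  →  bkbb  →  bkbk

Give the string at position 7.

bkke

Stepping forward 2 times from bkbk: bkbk → bkkO, then the target.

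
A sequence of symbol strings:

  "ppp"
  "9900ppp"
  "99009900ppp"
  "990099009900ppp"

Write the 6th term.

99009900990099009900ppp

Each term is the previous one with 9900 prepended.
From 990099009900ppp, 2 further steps: 990099009900ppp → 9900990099009900ppp → (answer).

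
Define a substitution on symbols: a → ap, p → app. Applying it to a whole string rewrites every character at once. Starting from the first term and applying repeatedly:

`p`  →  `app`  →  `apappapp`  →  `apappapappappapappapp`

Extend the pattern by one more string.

Applying the rule to each of the 21 symbols of apappapappappapappapp gives the pieces ap app ap app app ap app ap app app ap app app ap app ap app app ap app app, which concatenate to the answer.

apappapappappapappapappappapappappapappapappappapappapp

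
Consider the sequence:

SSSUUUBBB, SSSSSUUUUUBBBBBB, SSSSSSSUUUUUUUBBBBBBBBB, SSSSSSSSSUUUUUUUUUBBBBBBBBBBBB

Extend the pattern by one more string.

SSSSSSSSSSSUUUUUUUUUUUBBBBBBBBBBBBBBB

Each string has the form S^{2n+1} U^{2n+1} B^{3n} (n = 1, 2, …).
At n = 5 the blocks have lengths 11, 11, 15.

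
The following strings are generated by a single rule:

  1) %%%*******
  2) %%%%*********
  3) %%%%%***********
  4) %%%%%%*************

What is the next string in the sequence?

%%%%%%%***************

Each string has the form %^{n} *^{2n+1}, where the shown terms are n = 3, 4, 5, 6.
Setting n = 7 gives 7, 15 characters in each block.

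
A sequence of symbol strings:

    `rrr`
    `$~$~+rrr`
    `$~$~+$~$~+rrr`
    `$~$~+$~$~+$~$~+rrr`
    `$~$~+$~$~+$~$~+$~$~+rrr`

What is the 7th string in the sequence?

$~$~+$~$~+$~$~+$~$~+$~$~+$~$~+rrr

Every step adds $~$~+ at the front: s(k+1) = $~$~+·s(k).
From $~$~+$~$~+$~$~+$~$~+rrr, 2 further steps: $~$~+$~$~+$~$~+$~$~+rrr → $~$~+$~$~+$~$~+$~$~+$~$~+rrr → (answer).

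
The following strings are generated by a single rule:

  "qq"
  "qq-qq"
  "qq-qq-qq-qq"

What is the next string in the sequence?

Every step duplicates the string with '-' between the halves.
Doubling qq-qq-qq-qq with '-' between the halves:

qq-qq-qq-qq-qq-qq-qq-qq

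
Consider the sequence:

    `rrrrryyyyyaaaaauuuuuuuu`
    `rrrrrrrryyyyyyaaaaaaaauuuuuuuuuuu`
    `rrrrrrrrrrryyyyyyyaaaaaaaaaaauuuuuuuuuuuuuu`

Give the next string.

rrrrrrrrrrrrrryyyyyyyyaaaaaaaaaaaaaauuuuuuuuuuuuuuuuu

The n-th term is 3n-1 r's then n+3 y's then 3n-1 a's then 3n+2 u's, where the shown terms are n = 2, 3, 4.
Setting n = 5 gives 14, 8, 14, 17 characters in each block.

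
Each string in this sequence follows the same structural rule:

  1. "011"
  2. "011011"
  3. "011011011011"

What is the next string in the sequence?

Every step duplicates the string.
Doubling 011011011011:

011011011011011011011011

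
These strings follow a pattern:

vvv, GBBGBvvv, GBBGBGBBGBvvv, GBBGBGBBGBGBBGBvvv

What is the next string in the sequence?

The strings grow by a fixed prefix GBBGB each time.
Applying this once more to GBBGBGBBGBGBBGBvvv:

GBBGBGBBGBGBBGBGBBGBvvv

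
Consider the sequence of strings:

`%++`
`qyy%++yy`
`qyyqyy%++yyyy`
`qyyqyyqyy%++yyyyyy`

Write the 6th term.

s(k+1) = qyy·s(k)·yy, so each term gains qyy as a prefix and yy as a suffix.
From qyyqyyqyy%++yyyyyy, 2 further steps: qyyqyyqyy%++yyyyyy → qyyqyyqyyqyy%++yyyyyyyy → (answer).

qyyqyyqyyqyyqyy%++yyyyyyyyyy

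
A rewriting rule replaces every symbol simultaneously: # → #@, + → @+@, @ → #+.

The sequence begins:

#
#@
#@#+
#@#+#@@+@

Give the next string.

Rewriting each symbol of #@#+#@@+@: #→#@, @→#+, #→#@, +→@+@, #→#@, @→#+, @→#+, +→@+@, @→#+, which concatenates to #@ #+ #@ @+@ #@ #+ #+ @+@ #+.

#@#+#@@+@#@#+#+@+@#+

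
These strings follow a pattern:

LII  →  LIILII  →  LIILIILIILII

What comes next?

s(k+1) = s(k)·s(k) — each term doubles the last.
So the next term is two copies of LIILIILIILII.

LIILIILIILIILIILIILIILII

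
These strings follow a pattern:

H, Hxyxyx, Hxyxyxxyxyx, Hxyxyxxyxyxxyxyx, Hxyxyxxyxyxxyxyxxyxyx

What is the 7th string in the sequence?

Every step adds xyxyx to the end: s(k+1) = s(k)·xyxyx.
From Hxyxyxxyxyxxyxyxxyxyx, 2 further steps: Hxyxyxxyxyxxyxyxxyxyx → Hxyxyxxyxyxxyxyxxyxyxxyxyx → (answer).

Hxyxyxxyxyxxyxyxxyxyxxyxyxxyxyx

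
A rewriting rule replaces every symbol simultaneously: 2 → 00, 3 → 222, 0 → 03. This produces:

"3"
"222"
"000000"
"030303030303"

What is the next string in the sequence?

Expanding 030303030303: 0→03, 3→222, 0→03, 3→222, 0→03, 3→222, 0→03, 3→222, 0→03, 3→222, 0→03, 3→222. Concatenated: 03 222 03 222 03 222 03 222 03 222 03 222.

032220322203222032220322203222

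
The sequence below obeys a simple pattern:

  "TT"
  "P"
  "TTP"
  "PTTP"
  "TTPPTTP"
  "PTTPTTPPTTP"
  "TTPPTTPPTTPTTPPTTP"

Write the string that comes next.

Each term (from the third on) is the two preceding terms concatenated in order: term 3 = TT·P = TTP.
So term 8 is PTTPTTPPTTP·TTPPTTPPTTPTTPPTTP.

PTTPTTPPTTPTTPPTTPPTTPTTPPTTP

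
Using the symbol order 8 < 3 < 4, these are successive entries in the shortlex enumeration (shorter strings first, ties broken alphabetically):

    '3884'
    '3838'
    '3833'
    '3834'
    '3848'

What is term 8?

Advancing 3 positions from 3848 through 3848 → 3843 → 3844 reaches term 8.

3388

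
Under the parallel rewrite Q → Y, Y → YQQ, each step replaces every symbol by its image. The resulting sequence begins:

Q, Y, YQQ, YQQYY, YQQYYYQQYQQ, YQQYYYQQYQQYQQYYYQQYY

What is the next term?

YQQYYYQQYQQYQQYYYQQYYYQQYYYQQYQQYQQYYYQQYQQ

φ(YQQYYYQQYQQYQQYYYQQYY) expands symbol-by-symbol to YQQ Y Y YQQ YQQ YQQ Y Y YQQ Y Y YQQ Y Y YQQ YQQ YQQ Y Y YQQ YQQ; joining the 21 pieces gives the next term.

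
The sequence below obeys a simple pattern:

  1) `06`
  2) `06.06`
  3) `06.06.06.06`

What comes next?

s(k+1) = s(k)·.·s(k) — each term doubles the last with '.' between the halves.
So the next term is two copies of 06.06.06.06 with '.' between the halves.

06.06.06.06.06.06.06.06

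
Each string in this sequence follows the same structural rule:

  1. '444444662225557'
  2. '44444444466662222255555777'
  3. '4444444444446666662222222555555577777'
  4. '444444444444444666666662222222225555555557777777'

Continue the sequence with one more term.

The n-th term is 3n+3 4's then 2n 6's then 2n+1 2's then 2n+1 5's then 2n-1 7's (n = 1, 2, …).
Setting n = 5 gives 18, 10, 11, 11, 9 characters in each block.

44444444444444444466666666662222222222255555555555777777777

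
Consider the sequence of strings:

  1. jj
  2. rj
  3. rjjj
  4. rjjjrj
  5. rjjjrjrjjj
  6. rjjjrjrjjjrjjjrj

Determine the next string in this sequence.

This is a Fibonacci-style word recurrence s(k) = s(k−1)·s(k−2): e.g. rj·jj = rjjj.
The next term joins rjjjrjrjjjrjjjrj and rjjjrjrjjj.

rjjjrjrjjjrjjjrjrjjjrjrjjj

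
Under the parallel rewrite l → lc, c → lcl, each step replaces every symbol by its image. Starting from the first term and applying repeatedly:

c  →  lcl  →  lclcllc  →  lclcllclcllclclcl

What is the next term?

lclcllclcllclclcllclcllclclcllclcllclcllc

Replace each of the 17 characters of lclcllclcllclclcl in place — lc lcl lc lcl lc lc lcl lc lcl lc lc lcl lc lcl lc lcl lc — and concatenate.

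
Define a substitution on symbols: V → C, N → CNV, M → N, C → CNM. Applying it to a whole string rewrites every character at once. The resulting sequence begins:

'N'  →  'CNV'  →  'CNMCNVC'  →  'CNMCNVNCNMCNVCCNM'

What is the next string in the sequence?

Rewriting the 17 symbols of CNMCNVNCNMCNVCCNM one by one yields CNM CNV N CNM CNV C CNV CNM CNV N CNM CNV C CNM CNM CNV N; concatenated:

CNMCNVNCNMCNVCCNVCNMCNVNCNMCNVCCNMCNMCNVN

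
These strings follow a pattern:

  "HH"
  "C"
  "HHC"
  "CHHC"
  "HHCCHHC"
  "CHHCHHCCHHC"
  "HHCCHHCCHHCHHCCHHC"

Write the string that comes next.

From term 3 onward, concatenate the second-to-last term with the last: HH·C = HHC, C·HHC = CHHC, …
Continuing: CHHCHHCCHHC · HHCCHHCCHHCHHCCHHC gives term 8.

CHHCHHCCHHCHHCCHHCCHHCHHCCHHC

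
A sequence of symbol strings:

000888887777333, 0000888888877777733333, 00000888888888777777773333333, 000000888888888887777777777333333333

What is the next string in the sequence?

0000000888888888888877777777777733333333333

The n-th term is n+1 0's then 2n+1 8's then 2n 7's then 2n-1 3's, where the shown terms are n = 2, 3, 4, 5.
For the next term, n = 6, so the run lengths are 7, 13, 12, 11.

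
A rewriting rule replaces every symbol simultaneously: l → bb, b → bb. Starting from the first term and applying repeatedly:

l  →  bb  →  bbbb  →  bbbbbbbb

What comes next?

Apply φ to bbbbbbbb symbol by symbol: b→bb, b→bb, b→bb, b→bb, b→bb, b→bb, b→bb, b→bb; joined: bb bb bb bb bb bb bb bb.

bbbbbbbbbbbbbbbb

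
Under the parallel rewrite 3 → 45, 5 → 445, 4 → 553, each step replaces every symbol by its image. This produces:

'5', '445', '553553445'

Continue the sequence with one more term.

Apply φ to 553553445 symbol by symbol: 5→445, 5→445, 3→45, 5→445, 5→445, 3→45, 4→553, 4→553, 5→445; joined: 445 445 45 445 445 45 553 553 445.

4454454544544545553553445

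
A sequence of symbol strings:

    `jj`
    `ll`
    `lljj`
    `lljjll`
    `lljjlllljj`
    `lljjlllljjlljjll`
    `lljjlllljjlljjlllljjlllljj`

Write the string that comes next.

From term 3 onward, concatenate the last term with the second-to-last: ll·jj = lljj, lljj·ll = lljjll, …
The next term joins lljjlllljjlljjlllljjlllljj and lljjlllljjlljjll.

lljjlllljjlljjlllljjlllljjlljjlllljjlljjll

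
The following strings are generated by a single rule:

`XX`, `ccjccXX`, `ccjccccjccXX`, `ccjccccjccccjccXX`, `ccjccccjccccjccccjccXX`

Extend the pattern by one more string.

Every step adds ccjcc at the front: s(k+1) = ccjcc·s(k).
One more step from ccjccccjccccjccccjccXX gives the answer.

ccjccccjccccjccccjccccjccXX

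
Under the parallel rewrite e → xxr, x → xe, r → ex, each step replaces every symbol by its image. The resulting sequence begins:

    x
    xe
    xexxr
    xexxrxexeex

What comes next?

xexxrxexeexxexxrxexxrxxrxe

Apply φ to xexxrxexeex symbol by symbol: x→xe, e→xxr, x→xe, x→xe, r→ex, x→xe, e→xxr, x→xe, e→xxr, e→xxr, x→xe; joined: xe xxr xe xe ex xe xxr xe xxr xxr xe.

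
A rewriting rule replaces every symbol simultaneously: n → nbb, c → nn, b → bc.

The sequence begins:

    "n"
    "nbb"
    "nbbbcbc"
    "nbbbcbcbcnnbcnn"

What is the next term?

Rewriting the 15 symbols of nbbbcbcbcnnbcnn one by one yields nbb bc bc bc nn bc nn bc nn nbb nbb bc nn nbb nbb; concatenated:

nbbbcbcbcnnbcnnbcnnnbbnbbbcnnnbbnbb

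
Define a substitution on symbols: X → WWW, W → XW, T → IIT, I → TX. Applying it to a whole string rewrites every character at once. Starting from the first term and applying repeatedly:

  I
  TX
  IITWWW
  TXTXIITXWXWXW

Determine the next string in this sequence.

φ(TXTXIITXWXWXW) expands symbol-by-symbol to IIT WWW IIT WWW TX TX IIT WWW XW WWW XW WWW XW; joining the 13 pieces gives the next term.

IITWWWIITWWWTXTXIITWWWXWWWWXWWWWXW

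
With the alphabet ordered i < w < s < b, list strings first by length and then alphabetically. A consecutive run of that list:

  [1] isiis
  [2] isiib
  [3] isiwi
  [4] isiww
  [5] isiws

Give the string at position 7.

Stepping forward 2 times from isiws: isiws → isiwb, then the target.

isisi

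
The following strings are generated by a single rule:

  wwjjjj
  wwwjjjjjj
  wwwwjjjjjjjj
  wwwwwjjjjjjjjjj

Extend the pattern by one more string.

Term n consists of n w's, followed by 2n j's, where the shown terms are n = 2, 3, 4, 5.
At n = 6 the blocks have lengths 6, 12.

wwwwwwjjjjjjjjjjjj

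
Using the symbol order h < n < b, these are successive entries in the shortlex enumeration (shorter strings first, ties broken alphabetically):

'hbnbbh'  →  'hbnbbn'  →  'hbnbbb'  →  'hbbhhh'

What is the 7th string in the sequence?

hbbhnh

Advancing 3 positions from hbbhhh through hbbhhh → hbbhhn → hbbhhb reaches term 7.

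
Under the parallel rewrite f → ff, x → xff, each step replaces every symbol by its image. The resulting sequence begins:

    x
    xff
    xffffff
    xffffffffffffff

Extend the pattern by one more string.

Applying the rule to each of the 15 symbols of xffffffffffffff gives the pieces xff ff ff ff ff ff ff ff ff ff ff ff ff ff ff, which concatenate to the answer.

xffffffffffffffffffffffffffffff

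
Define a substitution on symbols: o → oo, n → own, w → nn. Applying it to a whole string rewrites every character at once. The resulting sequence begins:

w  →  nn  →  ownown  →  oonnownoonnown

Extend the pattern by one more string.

Applying the rule to each of the 14 symbols of oonnownoonnown gives the pieces oo oo own own oo nn own oo oo own own oo nn own, which concatenate to the answer.

ooooownownoonnownooooownownoonnown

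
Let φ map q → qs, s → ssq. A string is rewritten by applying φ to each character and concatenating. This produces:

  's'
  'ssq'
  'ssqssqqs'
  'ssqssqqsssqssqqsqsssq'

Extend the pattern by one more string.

Applying the rule to each of the 21 symbols of ssqssqqsssqssqqsqsssq gives the pieces ssq ssq qs ssq ssq qs qs ssq ssq ssq qs ssq ssq qs qs ssq qs ssq ssq ssq qs, which concatenate to the answer.

ssqssqqsssqssqqsqsssqssqssqqsssqssqqsqsssqqsssqssqssqqs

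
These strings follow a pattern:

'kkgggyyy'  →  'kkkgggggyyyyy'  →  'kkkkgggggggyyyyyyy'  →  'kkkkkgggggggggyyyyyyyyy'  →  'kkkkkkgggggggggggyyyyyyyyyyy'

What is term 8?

The n-th term is n+1 k's then 2n+1 g's then 2n+1 y's (n = 1, 2, …).
For term 8, n = 8, so the run lengths are 9, 17, 17.

kkkkkkkkkgggggggggggggggggyyyyyyyyyyyyyyyyy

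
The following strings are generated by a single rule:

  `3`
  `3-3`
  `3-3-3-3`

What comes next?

3-3-3-3-3-3-3-3

Every step duplicates the string with '-' between the halves.
So the next term is two copies of 3-3-3-3 with '-' between the halves.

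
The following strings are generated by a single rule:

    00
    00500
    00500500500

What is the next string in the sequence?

Every step duplicates the string with '5' between the halves.
So the next term is two copies of 00500500500 with '5' between the halves.

00500500500500500500500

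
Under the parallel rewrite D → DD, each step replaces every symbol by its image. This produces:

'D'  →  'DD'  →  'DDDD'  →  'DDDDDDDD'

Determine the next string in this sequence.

DDDDDDDDDDDDDDDD

Expanding DDDDDDDD: D→DD, D→DD, D→DD, D→DD, D→DD, D→DD, D→DD, D→DD. Concatenated: DD DD DD DD DD DD DD DD.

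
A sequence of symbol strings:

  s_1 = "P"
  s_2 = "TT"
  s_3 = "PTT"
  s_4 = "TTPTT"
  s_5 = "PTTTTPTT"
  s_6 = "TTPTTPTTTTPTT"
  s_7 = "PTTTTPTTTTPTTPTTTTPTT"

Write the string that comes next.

TTPTTPTTTTPTTPTTTTPTTTTPTTPTTTTPTT

From term 3 onward, concatenate the second-to-last term with the last: P·TT = PTT, TT·PTT = TTPTT, …
The next term joins TTPTTPTTTTPTT and PTTTTPTTTTPTTPTTTTPTT.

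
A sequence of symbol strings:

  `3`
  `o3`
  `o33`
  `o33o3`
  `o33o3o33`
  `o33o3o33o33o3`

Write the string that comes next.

o33o3o33o33o3o33o3o33

From term 3 onward, concatenate the last term with the second-to-last: o3·3 = o33, o33·o3 = o33o3, …
So term 7 is o33o3o33o33o3·o33o3o33.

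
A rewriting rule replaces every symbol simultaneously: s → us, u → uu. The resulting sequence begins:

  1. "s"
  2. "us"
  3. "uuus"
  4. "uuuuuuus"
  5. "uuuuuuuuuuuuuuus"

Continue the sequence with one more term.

Rewriting the 16 symbols of uuuuuuuuuuuuuuus one by one yields uu uu uu uu uu uu uu uu uu uu uu uu uu uu uu us; concatenated:

uuuuuuuuuuuuuuuuuuuuuuuuuuuuuuus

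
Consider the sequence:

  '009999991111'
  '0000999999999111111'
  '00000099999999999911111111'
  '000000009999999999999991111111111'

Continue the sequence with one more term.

0000000000999999999999999999111111111111

The n-th term is 2n 0's then 3n+3 9's then 2n+2 1's (n = 1, 2, …).
Setting n = 5 gives 10, 18, 12 characters in each block.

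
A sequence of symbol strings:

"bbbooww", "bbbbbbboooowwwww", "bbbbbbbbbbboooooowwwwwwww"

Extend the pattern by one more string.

bbbbbbbbbbbbbbboooooooowwwwwwwwwww

Term n consists of 4n-1 b's, followed by 2n o's, followed by 3n-1 w's (n = 1, 2, …).
At n = 4 the blocks have lengths 15, 8, 11.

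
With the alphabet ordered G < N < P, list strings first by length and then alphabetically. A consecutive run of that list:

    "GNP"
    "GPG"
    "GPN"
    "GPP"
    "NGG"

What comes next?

NGN

The successor of NGG increments the rightmost position that isn't already P and resets every position after it to G.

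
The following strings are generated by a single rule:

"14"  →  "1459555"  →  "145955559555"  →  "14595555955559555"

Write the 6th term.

145955559555595555955559555

Every step adds 59555 to the end: s(k+1) = s(k)·59555.
From 14595555955559555, 2 further steps: 14595555955559555 → 1459555595555955559555 → (answer).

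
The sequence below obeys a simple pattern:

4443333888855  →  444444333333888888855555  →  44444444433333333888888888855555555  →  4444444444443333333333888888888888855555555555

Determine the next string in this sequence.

444444444444444333333333333888888888888888855555555555555

Each string has the form 4^{3n} 3^{2n+2} 8^{3n+1} 5^{3n-1} (n = 1, 2, …).
Setting n = 5 gives 15, 12, 16, 14 characters in each block.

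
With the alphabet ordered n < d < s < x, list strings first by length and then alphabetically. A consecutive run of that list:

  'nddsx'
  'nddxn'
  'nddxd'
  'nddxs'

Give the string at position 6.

Stepping forward 2 times from nddxs: nddxs → nddxx, then the target.

ndsnn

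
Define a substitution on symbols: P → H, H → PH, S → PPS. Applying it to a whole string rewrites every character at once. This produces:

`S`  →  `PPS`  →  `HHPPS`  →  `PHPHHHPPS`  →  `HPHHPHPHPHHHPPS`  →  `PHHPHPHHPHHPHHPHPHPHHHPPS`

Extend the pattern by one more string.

Applying the rule to each of the 25 symbols of PHHPHPHHPHHPHHPHPHPHHHPPS gives the pieces H PH PH H PH H PH PH H PH PH H PH PH H PH H PH H PH PH PH H H PPS, which concatenate to the answer.

HPHPHHPHHPHPHHPHPHHPHPHHPHHPHHPHPHPHHHPPS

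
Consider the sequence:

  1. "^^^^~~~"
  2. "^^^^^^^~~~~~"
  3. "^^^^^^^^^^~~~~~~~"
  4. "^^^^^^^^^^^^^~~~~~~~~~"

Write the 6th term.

The n-th term is 3n+1 ^'s then 2n+1 ~'s (n = 1, 2, …).
At n = 6 the blocks have lengths 19, 13.

^^^^^^^^^^^^^^^^^^^~~~~~~~~~~~~~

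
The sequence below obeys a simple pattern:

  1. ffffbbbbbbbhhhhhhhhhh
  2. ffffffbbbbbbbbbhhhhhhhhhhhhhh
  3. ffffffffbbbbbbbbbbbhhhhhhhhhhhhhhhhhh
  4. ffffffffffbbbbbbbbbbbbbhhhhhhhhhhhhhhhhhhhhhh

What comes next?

Term n consists of 2n f's, followed by 2n+3 b's, followed by 4n+2 h's, where the shown terms are n = 2, 3, 4, 5.
Setting n = 6 gives 12, 15, 26 characters in each block.

ffffffffffffbbbbbbbbbbbbbbbhhhhhhhhhhhhhhhhhhhhhhhhhh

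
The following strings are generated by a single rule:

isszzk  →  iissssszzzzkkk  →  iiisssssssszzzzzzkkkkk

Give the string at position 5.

iiiiisssssssssssssszzzzzzzzzzkkkkkkkkk

Reading off run lengths: i runs 1, 2, 3; s runs 2, 5, 8; z runs 2, 4, 6; k runs 1, 3, 5 — each is linear in n (n = 1, 2, …).
At n = 5 the blocks have lengths 5, 14, 10, 9.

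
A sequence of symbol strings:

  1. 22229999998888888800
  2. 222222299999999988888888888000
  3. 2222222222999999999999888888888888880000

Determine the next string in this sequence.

Reading off run lengths: 2 runs 4, 7, 10; 9 runs 6, 9, 12; 8 runs 8, 11, 14; 0 runs 2, 3, 4 — each is linear in n, where the shown terms are n = 2, 3, 4.
Setting n = 5 gives 13, 15, 17, 5 characters in each block.

22222222222229999999999999998888888888888888800000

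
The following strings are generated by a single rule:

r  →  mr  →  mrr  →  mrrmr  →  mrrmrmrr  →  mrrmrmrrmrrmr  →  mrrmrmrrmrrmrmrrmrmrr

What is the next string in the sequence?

This is a Fibonacci-style word recurrence s(k) = s(k−1)·s(k−2): e.g. mr·r = mrr.
So term 8 is mrrmrmrrmrrmrmrrmrmrr·mrrmrmrrmrrmr.

mrrmrmrrmrrmrmrrmrmrrmrrmrmrrmrrmr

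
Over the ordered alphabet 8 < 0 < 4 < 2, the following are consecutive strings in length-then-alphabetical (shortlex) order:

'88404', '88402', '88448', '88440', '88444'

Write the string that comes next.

The successor of 88444 increments the rightmost position that isn't already 2 and resets every position after it to 8.

88442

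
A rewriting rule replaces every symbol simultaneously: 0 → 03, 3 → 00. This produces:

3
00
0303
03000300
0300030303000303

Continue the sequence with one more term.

Replace each of the 16 characters of 0300030303000303 in place — 03 00 03 03 03 00 03 00 03 00 03 03 03 00 03 00 — and concatenate.

03000303030003000300030303000300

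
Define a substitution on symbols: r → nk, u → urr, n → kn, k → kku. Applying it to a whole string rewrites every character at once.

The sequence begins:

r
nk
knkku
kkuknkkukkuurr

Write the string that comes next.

kkukkuurrkkuknkkukkuurrkkukkuurrurrnknk

Applying the rule to each of the 14 symbols of kkuknkkukkuurr gives the pieces kku kku urr kku kn kku kku urr kku kku urr urr nk nk, which concatenate to the answer.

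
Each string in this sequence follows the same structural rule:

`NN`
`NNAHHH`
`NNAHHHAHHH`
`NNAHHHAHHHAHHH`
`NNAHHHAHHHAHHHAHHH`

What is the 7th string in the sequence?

NNAHHHAHHHAHHHAHHHAHHHAHHH

Every step adds AHHH to the end: s(k+1) = s(k)·AHHH.
From NNAHHHAHHHAHHHAHHH, 2 further steps: NNAHHHAHHHAHHHAHHH → NNAHHHAHHHAHHHAHHHAHHH → (answer).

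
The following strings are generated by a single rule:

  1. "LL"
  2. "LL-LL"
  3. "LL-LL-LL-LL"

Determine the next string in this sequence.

Each string is two copies of the previous one joined by '-'.
Doubling LL-LL-LL-LL with '-' between the halves:

LL-LL-LL-LL-LL-LL-LL-LL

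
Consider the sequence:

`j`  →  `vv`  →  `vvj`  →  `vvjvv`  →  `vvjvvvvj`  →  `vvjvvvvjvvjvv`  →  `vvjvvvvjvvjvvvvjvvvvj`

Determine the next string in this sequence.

Each term (from the third on) is the previous term followed by the one before it: term 3 = vv·j = vvj.
The next term joins vvjvvvvjvvjvvvvjvvvvj and vvjvvvvjvvjvv.

vvjvvvvjvvjvvvvjvvvvjvvjvvvvjvvjvv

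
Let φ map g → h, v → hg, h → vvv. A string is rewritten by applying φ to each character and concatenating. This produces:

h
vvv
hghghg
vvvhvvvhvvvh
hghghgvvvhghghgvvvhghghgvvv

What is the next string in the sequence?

Rewriting the 27 symbols of hghghgvvvhghghgvvvhghghgvvv one by one yields vvv h vvv h vvv h hg hg hg vvv h vvv h vvv h hg hg hg vvv h vvv h vvv h hg hg hg; concatenated:

vvvhvvvhvvvhhghghgvvvhvvvhvvvhhghghgvvvhvvvhvvvhhghghg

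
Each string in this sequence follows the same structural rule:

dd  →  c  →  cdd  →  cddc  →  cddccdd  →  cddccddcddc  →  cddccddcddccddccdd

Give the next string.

This is a Fibonacci-style word recurrence s(k) = s(k−1)·s(k−2): e.g. c·dd = cdd.
The next term joins cddccddcddccddccdd and cddccddcddc.

cddccddcddccddccddcddccddcddc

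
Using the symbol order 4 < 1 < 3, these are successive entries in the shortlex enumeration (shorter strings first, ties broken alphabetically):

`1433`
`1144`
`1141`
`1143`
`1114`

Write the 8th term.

1134

Continuing the enumeration 3 steps past 1114: 1114 → 1111 → 1113 → (answer).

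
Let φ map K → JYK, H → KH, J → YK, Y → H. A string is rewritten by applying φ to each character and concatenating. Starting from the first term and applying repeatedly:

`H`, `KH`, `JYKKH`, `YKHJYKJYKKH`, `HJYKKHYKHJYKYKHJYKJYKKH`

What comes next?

Applying the rule to each of the 23 symbols of HJYKKHYKHJYKYKHJYKJYKKH gives the pieces KH YK H JYK JYK KH H JYK KH YK H JYK H JYK KH YK H JYK YK H JYK JYK KH, which concatenate to the answer.

KHYKHJYKJYKKHHJYKKHYKHJYKHJYKKHYKHJYKYKHJYKJYKKH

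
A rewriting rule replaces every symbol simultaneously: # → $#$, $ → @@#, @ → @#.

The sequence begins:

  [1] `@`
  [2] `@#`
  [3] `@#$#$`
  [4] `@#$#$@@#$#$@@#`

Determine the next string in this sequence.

@#$#$@@#$#$@@#@#@#$#$@@#$#$@@#@#@#$#$

φ(@#$#$@@#$#$@@#) expands symbol-by-symbol to @# $#$ @@# $#$ @@# @# @# $#$ @@# $#$ @@# @# @# $#$; joining the 14 pieces gives the next term.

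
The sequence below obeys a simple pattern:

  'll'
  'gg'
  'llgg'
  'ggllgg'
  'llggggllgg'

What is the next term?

ggllggllggggllgg

This is a Fibonacci-style word recurrence s(k) = s(k−2)·s(k−1): e.g. ll·gg = llgg.
The next term joins ggllgg and llggggllgg.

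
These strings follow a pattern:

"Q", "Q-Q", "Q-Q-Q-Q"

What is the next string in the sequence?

Each string is two copies of the previous one joined by '-'.
So the next term is two copies of Q-Q-Q-Q with '-' between the halves.

Q-Q-Q-Q-Q-Q-Q-Q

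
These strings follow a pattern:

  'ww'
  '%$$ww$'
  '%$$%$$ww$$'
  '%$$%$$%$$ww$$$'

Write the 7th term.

s(k+1) = %$$·s(k)·$, so each term gains %$$ as a prefix and $ as a suffix.
From %$$%$$%$$ww$$$, 3 further steps: %$$%$$%$$ww$$$ → %$$%$$%$$%$$ww$$$$ → %$$%$$%$$%$$%$$ww$$$$$ → (answer).

%$$%$$%$$%$$%$$%$$ww$$$$$$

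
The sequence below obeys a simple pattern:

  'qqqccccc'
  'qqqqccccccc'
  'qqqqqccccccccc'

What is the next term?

Reading off run lengths: q runs 3, 4, 5; c runs 5, 7, 9 — each is linear in n, where the shown terms are n = 3, 4, 5.
For the next term, n = 6, so the run lengths are 6, 11.

qqqqqqccccccccccc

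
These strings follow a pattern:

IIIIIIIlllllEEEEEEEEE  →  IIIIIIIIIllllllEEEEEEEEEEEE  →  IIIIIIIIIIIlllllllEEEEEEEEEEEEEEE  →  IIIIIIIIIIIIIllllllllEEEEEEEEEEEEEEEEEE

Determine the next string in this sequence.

Each string has the form I^{2n+1} l^{n+2} E^{3n}, where the shown terms are n = 3, 4, 5, 6.
Setting n = 7 gives 15, 9, 21 characters in each block.

IIIIIIIIIIIIIIIlllllllllEEEEEEEEEEEEEEEEEEEEE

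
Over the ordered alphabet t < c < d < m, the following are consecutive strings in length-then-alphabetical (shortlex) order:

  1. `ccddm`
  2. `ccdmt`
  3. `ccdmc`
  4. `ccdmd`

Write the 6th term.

ccmtt

Continuing the enumeration 2 steps past ccdmd: ccdmd → ccdmm → (answer).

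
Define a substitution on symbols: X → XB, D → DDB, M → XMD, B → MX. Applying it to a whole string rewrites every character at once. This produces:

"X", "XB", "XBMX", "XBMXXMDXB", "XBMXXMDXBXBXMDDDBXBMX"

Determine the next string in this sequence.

φ(XBMXXMDXBXBXMDDDBXBMX) expands symbol-by-symbol to XB MX XMD XB XB XMD DDB XB MX XB MX XB XMD DDB DDB DDB MX XB MX XMD XB; joining the 21 pieces gives the next term.

XBMXXMDXBXBXMDDDBXBMXXBMXXBXMDDDBDDBDDBMXXBMXXMDXB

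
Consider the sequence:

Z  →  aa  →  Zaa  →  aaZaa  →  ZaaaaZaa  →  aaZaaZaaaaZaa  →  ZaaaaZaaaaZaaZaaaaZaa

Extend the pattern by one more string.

aaZaaZaaaaZaaZaaaaZaaaaZaaZaaaaZaa

From term 3 onward, concatenate the second-to-last term with the last: Z·aa = Zaa, aa·Zaa = aaZaa, …
So term 8 is aaZaaZaaaaZaa·ZaaaaZaaaaZaaZaaaaZaa.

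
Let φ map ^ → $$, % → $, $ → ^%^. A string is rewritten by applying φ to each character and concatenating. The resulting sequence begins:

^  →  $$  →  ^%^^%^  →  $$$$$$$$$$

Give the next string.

^%^^%^^%^^%^^%^^%^^%^^%^^%^^%^

Rewriting each symbol of $$$$$$$$$$: $→^%^, $→^%^, $→^%^, $→^%^, $→^%^, $→^%^, $→^%^, $→^%^, $→^%^, $→^%^, which concatenates to ^%^ ^%^ ^%^ ^%^ ^%^ ^%^ ^%^ ^%^ ^%^ ^%^.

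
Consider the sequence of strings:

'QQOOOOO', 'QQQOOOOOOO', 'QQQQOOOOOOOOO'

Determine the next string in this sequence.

QQQQQOOOOOOOOOOO

Term n consists of n Q's, followed by 2n+1 O's, where the shown terms are n = 2, 3, 4.
For the next term, n = 5, so the run lengths are 5, 11.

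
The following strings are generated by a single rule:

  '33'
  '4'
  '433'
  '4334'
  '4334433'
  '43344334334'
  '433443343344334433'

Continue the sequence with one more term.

43344334334433443343344334334

From term 3 onward, concatenate the last term with the second-to-last: 4·33 = 433, 433·4 = 4334, …
Continuing: 433443343344334433 · 43344334334 gives term 8.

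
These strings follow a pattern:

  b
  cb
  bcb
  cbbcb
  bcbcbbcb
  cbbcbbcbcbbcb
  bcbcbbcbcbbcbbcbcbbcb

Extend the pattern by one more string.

From term 3 onward, concatenate the second-to-last term with the last: b·cb = bcb, cb·bcb = cbbcb, …
Continuing: cbbcbbcbcbbcb · bcbcbbcbcbbcbbcbcbbcb gives term 8.

cbbcbbcbcbbcbbcbcbbcbcbbcbbcbcbbcb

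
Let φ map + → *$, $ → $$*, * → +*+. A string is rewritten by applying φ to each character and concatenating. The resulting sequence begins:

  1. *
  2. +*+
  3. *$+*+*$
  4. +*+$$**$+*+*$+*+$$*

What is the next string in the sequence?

Rewriting the 19 symbols of +*+$$**$+*+*$+*+$$* one by one yields *$ +*+ *$ $$* $$* +*+ +*+ $$* *$ +*+ *$ +*+ $$* *$ +*+ *$ $$* $$* +*+; concatenated:

*$+*+*$$$*$$*+*++*+$$**$+*+*$+*+$$**$+*+*$$$*$$*+*+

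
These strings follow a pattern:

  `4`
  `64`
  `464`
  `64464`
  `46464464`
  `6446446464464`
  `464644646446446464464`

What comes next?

From term 3 onward, concatenate the second-to-last term with the last: 4·64 = 464, 64·464 = 64464, …
Continuing: 6446446464464 · 464644646446446464464 gives term 8.

6446446464464464644646446446464464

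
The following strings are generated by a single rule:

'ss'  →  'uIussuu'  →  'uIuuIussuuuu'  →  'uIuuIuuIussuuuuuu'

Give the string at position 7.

uIuuIuuIuuIuuIuuIussuuuuuuuuuuuu

Every step adds uIu to the front and uu to the end of the previous string.
From uIuuIuuIussuuuuuu, 3 further steps: uIuuIuuIussuuuuuu → uIuuIuuIuuIussuuuuuuuu → uIuuIuuIuuIuuIussuuuuuuuuuu → (answer).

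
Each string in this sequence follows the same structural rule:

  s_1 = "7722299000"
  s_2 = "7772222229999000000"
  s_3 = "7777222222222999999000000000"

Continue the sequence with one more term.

Each string has the form 7^{n+1} 2^{3n} 9^{2n} 0^{3n} (n = 1, 2, …).
At n = 4 the blocks have lengths 5, 12, 8, 12.

7777722222222222299999999000000000000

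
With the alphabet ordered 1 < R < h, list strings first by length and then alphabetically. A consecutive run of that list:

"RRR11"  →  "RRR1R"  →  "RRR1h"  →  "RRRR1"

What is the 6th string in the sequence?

RRRRh

Continuing the enumeration 2 steps past RRRR1: RRRR1 → RRRRR → (answer).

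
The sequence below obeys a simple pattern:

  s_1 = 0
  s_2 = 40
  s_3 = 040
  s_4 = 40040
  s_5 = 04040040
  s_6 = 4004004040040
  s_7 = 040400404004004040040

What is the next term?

4004004040040040400404004004040040

This is a Fibonacci-style word recurrence s(k) = s(k−2)·s(k−1): e.g. 0·40 = 040.
The next term joins 4004004040040 and 040400404004004040040.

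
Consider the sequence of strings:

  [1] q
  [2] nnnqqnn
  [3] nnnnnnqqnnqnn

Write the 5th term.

Each term wraps the previous one in nnn on the left and qnn on the right.
From nnnnnnqqnnqnn, 2 further steps: nnnnnnqqnnqnn → nnnnnnnnnqqnnqnnqnn → (answer).

nnnnnnnnnnnnqqnnqnnqnnqnn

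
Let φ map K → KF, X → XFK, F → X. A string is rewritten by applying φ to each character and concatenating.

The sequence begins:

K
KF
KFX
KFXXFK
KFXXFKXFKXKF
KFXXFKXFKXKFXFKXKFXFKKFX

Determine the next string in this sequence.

KFXXFKXFKXKFXFKXKFXFKKFXXFKXKFXFKKFXXFKXKFKFXXFK

Applying the rule to each of the 24 symbols of KFXXFKXFKXKFXFKXKFXFKKFX gives the pieces KF X XFK XFK X KF XFK X KF XFK KF X XFK X KF XFK KF X XFK X KF KF X XFK, which concatenate to the answer.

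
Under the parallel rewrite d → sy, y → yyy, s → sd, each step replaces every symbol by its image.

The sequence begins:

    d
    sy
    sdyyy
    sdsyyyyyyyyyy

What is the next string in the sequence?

Rewriting the 13 symbols of sdsyyyyyyyyyy one by one yields sd sy sd yyy yyy yyy yyy yyy yyy yyy yyy yyy yyy; concatenated:

sdsysdyyyyyyyyyyyyyyyyyyyyyyyyyyyyyy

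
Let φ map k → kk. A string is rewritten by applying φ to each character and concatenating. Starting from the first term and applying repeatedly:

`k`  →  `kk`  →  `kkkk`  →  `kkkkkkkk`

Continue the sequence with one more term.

Expanding kkkkkkkk: k→kk, k→kk, k→kk, k→kk, k→kk, k→kk, k→kk, k→kk. Concatenated: kk kk kk kk kk kk kk kk.

kkkkkkkkkkkkkkkk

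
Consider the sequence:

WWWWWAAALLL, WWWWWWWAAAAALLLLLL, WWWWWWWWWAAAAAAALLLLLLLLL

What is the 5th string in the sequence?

WWWWWWWWWWWWWAAAAAAAAAAALLLLLLLLLLLLLLL

The n-th term is 2n+3 W's then 2n+1 A's then 3n L's (n = 1, 2, …).
For term 5, n = 5, so the run lengths are 13, 11, 15.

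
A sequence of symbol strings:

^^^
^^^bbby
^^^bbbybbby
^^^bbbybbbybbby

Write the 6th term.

Each term is the previous one with bbby appended.
From ^^^bbbybbbybbby, 2 further steps: ^^^bbbybbbybbby → ^^^bbbybbbybbbybbby → (answer).

^^^bbbybbbybbbybbbybbby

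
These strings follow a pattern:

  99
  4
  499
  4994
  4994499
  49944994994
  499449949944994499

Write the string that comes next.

49944994994499449949944994994

This is a Fibonacci-style word recurrence s(k) = s(k−1)·s(k−2): e.g. 4·99 = 499.
The next term joins 499449949944994499 and 49944994994.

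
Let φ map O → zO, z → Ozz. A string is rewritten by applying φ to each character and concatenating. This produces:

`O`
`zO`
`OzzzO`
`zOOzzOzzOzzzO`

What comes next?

OzzzOzOOzzOzzzOOzzOzzzOOzzOzzOzzzO

Replace each of the 13 characters of zOOzzOzzOzzzO in place — Ozz zO zO Ozz Ozz zO Ozz Ozz zO Ozz Ozz Ozz zO — and concatenate.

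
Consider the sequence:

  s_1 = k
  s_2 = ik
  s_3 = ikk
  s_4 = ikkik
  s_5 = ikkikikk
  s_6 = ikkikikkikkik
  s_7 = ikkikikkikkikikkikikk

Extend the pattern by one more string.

ikkikikkikkikikkikikkikkikikkikkik

Each term (from the third on) is the previous term followed by the one before it: term 3 = ik·k = ikk.
The next term joins ikkikikkikkikikkikikk and ikkikikkikkik.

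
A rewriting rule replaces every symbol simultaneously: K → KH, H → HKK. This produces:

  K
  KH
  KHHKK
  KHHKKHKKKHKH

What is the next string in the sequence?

KHHKKHKKKHKHHKKKHKHKHHKKKHHKK

Apply φ to KHHKKHKKKHKH symbol by symbol: K→KH, H→HKK, H→HKK, K→KH, K→KH, H→HKK, K→KH, K→KH, K→KH, H→HKK, K→KH, H→HKK; joined: KH HKK HKK KH KH HKK KH KH KH HKK KH HKK.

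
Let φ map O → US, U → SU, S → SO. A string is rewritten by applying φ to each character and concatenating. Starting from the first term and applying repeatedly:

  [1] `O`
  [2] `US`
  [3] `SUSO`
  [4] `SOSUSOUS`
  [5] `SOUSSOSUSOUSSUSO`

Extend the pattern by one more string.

Rewriting the 16 symbols of SOUSSOSUSOUSSUSO one by one yields SO US SU SO SO US SO SU SO US SU SO SO SU SO US; concatenated:

SOUSSUSOSOUSSOSUSOUSSUSOSOSUSOUS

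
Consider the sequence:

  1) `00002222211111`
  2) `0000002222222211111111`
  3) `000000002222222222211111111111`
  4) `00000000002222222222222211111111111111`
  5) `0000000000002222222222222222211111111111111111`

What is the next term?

000000000000002222222222222222222211111111111111111111

Each string has the form 0^{2n+2} 2^{3n+2} 1^{3n+2} (n = 1, 2, …).
At n = 6 the blocks have lengths 14, 20, 20.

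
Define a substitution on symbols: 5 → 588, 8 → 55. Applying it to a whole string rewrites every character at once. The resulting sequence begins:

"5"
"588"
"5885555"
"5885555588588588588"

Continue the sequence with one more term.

58855555885885885885885555588555558855555885555

φ(5885555588588588588) expands symbol-by-symbol to 588 55 55 588 588 588 588 588 55 55 588 55 55 588 55 55 588 55 55; joining the 19 pieces gives the next term.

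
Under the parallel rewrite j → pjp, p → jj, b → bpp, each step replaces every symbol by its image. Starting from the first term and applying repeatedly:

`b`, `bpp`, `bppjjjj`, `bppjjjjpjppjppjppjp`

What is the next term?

bppjjjjpjppjppjppjpjjpjpjjjjpjpjjjjpjpjjjjpjpjj

Replace each of the 19 characters of bppjjjjpjppjppjppjp in place — bpp jj jj pjp pjp pjp pjp jj pjp jj jj pjp jj jj pjp jj jj pjp jj — and concatenate.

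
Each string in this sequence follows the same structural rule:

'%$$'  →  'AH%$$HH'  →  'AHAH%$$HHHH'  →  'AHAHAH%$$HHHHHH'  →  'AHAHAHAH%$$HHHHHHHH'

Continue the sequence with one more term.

Each term wraps the previous one in AH on the left and HH on the right.
Applying this once more to AHAHAHAH%$$HHHHHHHH:

AHAHAHAHAH%$$HHHHHHHHHH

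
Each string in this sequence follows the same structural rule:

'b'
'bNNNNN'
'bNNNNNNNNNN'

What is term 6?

bNNNNNNNNNNNNNNNNNNNNNNNNN

Every step adds NNNNN to the end: s(k+1) = s(k)·NNNNN.
From bNNNNNNNNNN, 3 further steps: bNNNNNNNNNN → bNNNNNNNNNNNNNNN → bNNNNNNNNNNNNNNNNNNNN → (answer).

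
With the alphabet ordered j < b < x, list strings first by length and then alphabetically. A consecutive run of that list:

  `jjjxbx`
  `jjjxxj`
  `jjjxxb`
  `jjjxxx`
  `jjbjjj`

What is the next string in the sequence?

jjbjjb

The successor of jjbjjj increments the rightmost position that isn't already x and resets every position after it to j.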